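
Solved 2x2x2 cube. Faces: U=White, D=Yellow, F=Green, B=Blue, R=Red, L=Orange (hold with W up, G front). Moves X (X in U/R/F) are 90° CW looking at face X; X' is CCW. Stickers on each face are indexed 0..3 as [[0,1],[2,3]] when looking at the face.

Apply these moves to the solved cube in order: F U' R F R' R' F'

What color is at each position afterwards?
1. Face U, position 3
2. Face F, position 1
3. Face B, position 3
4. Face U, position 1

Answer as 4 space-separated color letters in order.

After move 1 (F): F=GGGG U=WWOO R=WRWR D=RRYY L=OYOY
After move 2 (U'): U=WOWO F=OYGG R=GGWR B=WRBB L=BBOY
After move 3 (R): R=WGRG U=WYWG F=ORGY D=RBYW B=OROB
After move 4 (F): F=GOYR U=WYYB R=WGGG D=RWYW L=BROB
After move 5 (R'): R=GGWG U=WOYO F=GYYB D=ROYR B=WRWB
After move 6 (R'): R=GGGW U=WWYW F=GOYO D=RYYB B=RROB
After move 7 (F'): F=OOGY U=WWGG R=YGRW D=RBYB L=BWOY
Query 1: U[3] = G
Query 2: F[1] = O
Query 3: B[3] = B
Query 4: U[1] = W

Answer: G O B W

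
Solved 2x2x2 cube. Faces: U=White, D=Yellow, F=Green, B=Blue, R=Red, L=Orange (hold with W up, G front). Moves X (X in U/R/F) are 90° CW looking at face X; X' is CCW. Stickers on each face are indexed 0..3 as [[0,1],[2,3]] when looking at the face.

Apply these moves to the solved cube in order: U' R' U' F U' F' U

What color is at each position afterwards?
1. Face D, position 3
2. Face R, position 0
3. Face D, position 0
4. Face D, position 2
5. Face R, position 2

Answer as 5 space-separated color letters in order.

Answer: G W R Y G

Derivation:
After move 1 (U'): U=WWWW F=OOGG R=GGRR B=RRBB L=BBOO
After move 2 (R'): R=GRGR U=WBWR F=OWGW D=YOYG B=YRYB
After move 3 (U'): U=BRWW F=BBGW R=OWGR B=GRYB L=YROO
After move 4 (F): F=GBWB U=BROR R=WWWR D=GOYG L=YYOO
After move 5 (U'): U=RRBO F=YYWB R=GBWR B=WWYB L=GROO
After move 6 (F'): F=YBYW U=RRGW R=OBGR D=ROYG L=GOOB
After move 7 (U): U=GRWR F=OBYW R=WWGR B=GOYB L=YBOB
Query 1: D[3] = G
Query 2: R[0] = W
Query 3: D[0] = R
Query 4: D[2] = Y
Query 5: R[2] = G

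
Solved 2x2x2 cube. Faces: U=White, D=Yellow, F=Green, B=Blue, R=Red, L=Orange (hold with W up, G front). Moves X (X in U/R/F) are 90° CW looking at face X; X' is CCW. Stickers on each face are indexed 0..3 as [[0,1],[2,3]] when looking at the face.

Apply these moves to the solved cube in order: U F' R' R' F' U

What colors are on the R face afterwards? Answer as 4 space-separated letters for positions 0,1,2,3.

After move 1 (U): U=WWWW F=RRGG R=BBRR B=OOBB L=GGOO
After move 2 (F'): F=RGRG U=WWBR R=YBYR D=GOYY L=GWOW
After move 3 (R'): R=BRYY U=WBBO F=RWRR D=GGYG B=YOOB
After move 4 (R'): R=RYBY U=WOBY F=RBRO D=GWYR B=GOGB
After move 5 (F'): F=BORR U=WORB R=WYGY D=WWYR L=GYOB
After move 6 (U): U=RWBO F=WYRR R=GOGY B=GYGB L=BOOB
Query: R face = GOGY

Answer: G O G Y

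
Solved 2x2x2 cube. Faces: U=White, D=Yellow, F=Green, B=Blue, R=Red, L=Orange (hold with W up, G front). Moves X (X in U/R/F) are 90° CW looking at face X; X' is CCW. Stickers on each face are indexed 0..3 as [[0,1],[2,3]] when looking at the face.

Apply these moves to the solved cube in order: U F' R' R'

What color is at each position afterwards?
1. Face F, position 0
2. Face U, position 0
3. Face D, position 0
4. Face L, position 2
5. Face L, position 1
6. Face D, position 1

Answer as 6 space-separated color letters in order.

After move 1 (U): U=WWWW F=RRGG R=BBRR B=OOBB L=GGOO
After move 2 (F'): F=RGRG U=WWBR R=YBYR D=GOYY L=GWOW
After move 3 (R'): R=BRYY U=WBBO F=RWRR D=GGYG B=YOOB
After move 4 (R'): R=RYBY U=WOBY F=RBRO D=GWYR B=GOGB
Query 1: F[0] = R
Query 2: U[0] = W
Query 3: D[0] = G
Query 4: L[2] = O
Query 5: L[1] = W
Query 6: D[1] = W

Answer: R W G O W W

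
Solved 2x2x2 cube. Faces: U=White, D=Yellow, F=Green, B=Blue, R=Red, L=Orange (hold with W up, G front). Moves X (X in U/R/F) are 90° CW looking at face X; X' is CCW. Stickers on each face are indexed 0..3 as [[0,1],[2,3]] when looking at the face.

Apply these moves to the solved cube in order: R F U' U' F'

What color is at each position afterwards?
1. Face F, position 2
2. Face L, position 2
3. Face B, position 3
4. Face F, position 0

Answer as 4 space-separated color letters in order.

Answer: W O B B

Derivation:
After move 1 (R): R=RRRR U=WGWG F=GYGY D=YBYB B=WBWB
After move 2 (F): F=GGYY U=WGOO R=WRGR D=RRYB L=OYOB
After move 3 (U'): U=GOWO F=OYYY R=GGGR B=WRWB L=WBOB
After move 4 (U'): U=OOGW F=WBYY R=OYGR B=GGWB L=WROB
After move 5 (F'): F=BYWY U=OOOG R=RYRR D=RBYB L=WWOG
Query 1: F[2] = W
Query 2: L[2] = O
Query 3: B[3] = B
Query 4: F[0] = B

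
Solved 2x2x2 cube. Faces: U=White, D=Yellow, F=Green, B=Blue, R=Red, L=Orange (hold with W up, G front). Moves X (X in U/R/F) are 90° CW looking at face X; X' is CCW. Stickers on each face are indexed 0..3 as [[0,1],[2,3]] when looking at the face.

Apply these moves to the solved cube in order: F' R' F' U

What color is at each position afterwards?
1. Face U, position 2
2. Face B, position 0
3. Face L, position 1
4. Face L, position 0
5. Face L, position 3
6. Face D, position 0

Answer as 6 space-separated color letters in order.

Answer: Y O R W R W

Derivation:
After move 1 (F'): F=GGGG U=WWRR R=YRYR D=OOYY L=OWOW
After move 2 (R'): R=RRYY U=WBRB F=GWGR D=OGYG B=YBOB
After move 3 (F'): F=WRGG U=WBRY R=GROY D=WWYG L=OBOR
After move 4 (U): U=RWYB F=GRGG R=YBOY B=OBOB L=WROR
Query 1: U[2] = Y
Query 2: B[0] = O
Query 3: L[1] = R
Query 4: L[0] = W
Query 5: L[3] = R
Query 6: D[0] = W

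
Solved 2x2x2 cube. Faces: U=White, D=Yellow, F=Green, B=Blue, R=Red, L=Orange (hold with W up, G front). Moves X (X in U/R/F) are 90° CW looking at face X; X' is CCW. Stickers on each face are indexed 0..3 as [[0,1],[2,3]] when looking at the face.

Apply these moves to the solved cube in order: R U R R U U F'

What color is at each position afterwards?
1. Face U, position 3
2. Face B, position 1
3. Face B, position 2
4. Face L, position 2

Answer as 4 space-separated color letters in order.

Answer: B W R O

Derivation:
After move 1 (R): R=RRRR U=WGWG F=GYGY D=YBYB B=WBWB
After move 2 (U): U=WWGG F=RRGY R=WBRR B=OOWB L=GYOO
After move 3 (R): R=RWRB U=WRGY F=RBGB D=YWYO B=GOWB
After move 4 (R): R=RRBW U=WBGB F=RWGO D=YWYG B=YORB
After move 5 (U): U=GWBB F=RRGO R=YOBW B=GYRB L=RWOO
After move 6 (U): U=BGBW F=YOGO R=GYBW B=RWRB L=RROO
After move 7 (F'): F=OOYG U=BGGB R=WYYW D=ROYG L=RWOB
Query 1: U[3] = B
Query 2: B[1] = W
Query 3: B[2] = R
Query 4: L[2] = O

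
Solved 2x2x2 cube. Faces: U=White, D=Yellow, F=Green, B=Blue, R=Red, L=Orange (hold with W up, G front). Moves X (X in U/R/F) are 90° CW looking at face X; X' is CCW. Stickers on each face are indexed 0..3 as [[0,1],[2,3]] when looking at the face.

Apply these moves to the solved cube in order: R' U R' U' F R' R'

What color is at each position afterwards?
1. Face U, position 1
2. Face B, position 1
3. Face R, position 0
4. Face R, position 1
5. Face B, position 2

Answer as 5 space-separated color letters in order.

Answer: R R R B G

Derivation:
After move 1 (R'): R=RRRR U=WBWB F=GWGW D=YGYG B=YBYB
After move 2 (U): U=WWBB F=RRGW R=YBRR B=OOYB L=GWOO
After move 3 (R'): R=BRYR U=WYBO F=RWGB D=YRYW B=GOGB
After move 4 (U'): U=YOWB F=GWGB R=RWYR B=BRGB L=GOOO
After move 5 (F): F=GGBW U=YOOO R=WWBR D=YRYW L=GYOR
After move 6 (R'): R=WRWB U=YGOB F=GOBO D=YGYW B=WRRB
After move 7 (R'): R=RBWW U=YROW F=GGBB D=YOYO B=WRGB
Query 1: U[1] = R
Query 2: B[1] = R
Query 3: R[0] = R
Query 4: R[1] = B
Query 5: B[2] = G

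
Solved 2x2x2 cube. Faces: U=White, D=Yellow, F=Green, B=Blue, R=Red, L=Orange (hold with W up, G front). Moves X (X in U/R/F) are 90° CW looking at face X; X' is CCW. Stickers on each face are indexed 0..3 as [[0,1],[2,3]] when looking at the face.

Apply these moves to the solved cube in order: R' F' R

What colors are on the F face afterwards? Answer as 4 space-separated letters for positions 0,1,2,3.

Answer: W O G G

Derivation:
After move 1 (R'): R=RRRR U=WBWB F=GWGW D=YGYG B=YBYB
After move 2 (F'): F=WWGG U=WBRR R=GRYR D=OOYG L=OBOW
After move 3 (R): R=YGRR U=WWRG F=WOGG D=OYYY B=RBBB
Query: F face = WOGG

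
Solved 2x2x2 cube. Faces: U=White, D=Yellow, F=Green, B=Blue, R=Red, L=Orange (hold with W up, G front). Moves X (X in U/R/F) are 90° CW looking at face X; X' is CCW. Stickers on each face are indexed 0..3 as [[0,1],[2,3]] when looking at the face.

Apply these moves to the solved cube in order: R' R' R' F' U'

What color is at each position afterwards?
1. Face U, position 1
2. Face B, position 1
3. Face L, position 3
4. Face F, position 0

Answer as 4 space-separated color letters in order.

Answer: R R W O

Derivation:
After move 1 (R'): R=RRRR U=WBWB F=GWGW D=YGYG B=YBYB
After move 2 (R'): R=RRRR U=WYWY F=GBGB D=YWYW B=GBGB
After move 3 (R'): R=RRRR U=WGWG F=GYGY D=YBYB B=WBWB
After move 4 (F'): F=YYGG U=WGRR R=BRYR D=OOYB L=OGOW
After move 5 (U'): U=GRWR F=OGGG R=YYYR B=BRWB L=WBOW
Query 1: U[1] = R
Query 2: B[1] = R
Query 3: L[3] = W
Query 4: F[0] = O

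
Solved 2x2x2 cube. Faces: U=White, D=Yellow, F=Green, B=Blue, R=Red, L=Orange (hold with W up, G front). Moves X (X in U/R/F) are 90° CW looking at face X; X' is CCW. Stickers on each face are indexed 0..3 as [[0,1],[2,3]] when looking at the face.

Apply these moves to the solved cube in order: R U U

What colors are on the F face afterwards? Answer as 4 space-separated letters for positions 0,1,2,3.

Answer: W B G Y

Derivation:
After move 1 (R): R=RRRR U=WGWG F=GYGY D=YBYB B=WBWB
After move 2 (U): U=WWGG F=RRGY R=WBRR B=OOWB L=GYOO
After move 3 (U): U=GWGW F=WBGY R=OORR B=GYWB L=RROO
Query: F face = WBGY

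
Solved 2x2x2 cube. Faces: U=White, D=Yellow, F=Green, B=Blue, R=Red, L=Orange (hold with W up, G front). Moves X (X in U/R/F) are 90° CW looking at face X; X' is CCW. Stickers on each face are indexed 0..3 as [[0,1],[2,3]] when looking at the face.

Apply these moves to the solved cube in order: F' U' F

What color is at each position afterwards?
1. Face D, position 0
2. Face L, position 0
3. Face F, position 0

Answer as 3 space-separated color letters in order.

After move 1 (F'): F=GGGG U=WWRR R=YRYR D=OOYY L=OWOW
After move 2 (U'): U=WRWR F=OWGG R=GGYR B=YRBB L=BBOW
After move 3 (F): F=GOGW U=WRWB R=WGRR D=YGYY L=BOOO
Query 1: D[0] = Y
Query 2: L[0] = B
Query 3: F[0] = G

Answer: Y B G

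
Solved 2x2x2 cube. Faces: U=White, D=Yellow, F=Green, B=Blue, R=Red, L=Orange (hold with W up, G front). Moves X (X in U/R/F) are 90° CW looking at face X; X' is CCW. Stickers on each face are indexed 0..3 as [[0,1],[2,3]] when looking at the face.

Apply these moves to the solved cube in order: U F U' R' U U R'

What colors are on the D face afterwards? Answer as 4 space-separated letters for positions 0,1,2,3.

Answer: R B Y O

Derivation:
After move 1 (U): U=WWWW F=RRGG R=BBRR B=OOBB L=GGOO
After move 2 (F): F=GRGR U=WWOG R=WBWR D=RBYY L=GYOY
After move 3 (U'): U=WGWO F=GYGR R=GRWR B=WBBB L=OOOY
After move 4 (R'): R=RRGW U=WBWW F=GGGO D=RYYR B=YBBB
After move 5 (U): U=WWWB F=RRGO R=YBGW B=OOBB L=GGOY
After move 6 (U): U=WWBW F=YBGO R=OOGW B=GGBB L=RROY
After move 7 (R'): R=OWOG U=WBBG F=YWGW D=RBYO B=RGYB
Query: D face = RBYO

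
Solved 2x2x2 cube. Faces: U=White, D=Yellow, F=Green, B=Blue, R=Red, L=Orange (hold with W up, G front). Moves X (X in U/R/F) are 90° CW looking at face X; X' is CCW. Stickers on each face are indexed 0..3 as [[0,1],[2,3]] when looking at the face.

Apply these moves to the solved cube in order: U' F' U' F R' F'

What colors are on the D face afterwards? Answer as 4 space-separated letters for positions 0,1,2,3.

Answer: B O Y W

Derivation:
After move 1 (U'): U=WWWW F=OOGG R=GGRR B=RRBB L=BBOO
After move 2 (F'): F=OGOG U=WWGR R=YGYR D=BOYY L=BWOW
After move 3 (U'): U=WRWG F=BWOG R=OGYR B=YGBB L=RROW
After move 4 (F): F=OBGW U=WRWR R=WGGR D=YOYY L=RBOO
After move 5 (R'): R=GRWG U=WBWY F=ORGR D=YBYW B=YGOB
After move 6 (F'): F=RROG U=WBGW R=BRYG D=BOYW L=RYOW
Query: D face = BOYW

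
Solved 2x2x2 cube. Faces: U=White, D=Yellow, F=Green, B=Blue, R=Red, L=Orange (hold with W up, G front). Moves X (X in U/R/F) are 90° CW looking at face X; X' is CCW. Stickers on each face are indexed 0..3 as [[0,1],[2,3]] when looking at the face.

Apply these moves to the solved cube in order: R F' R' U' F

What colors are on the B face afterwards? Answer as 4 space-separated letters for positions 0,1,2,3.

Answer: R R O B

Derivation:
After move 1 (R): R=RRRR U=WGWG F=GYGY D=YBYB B=WBWB
After move 2 (F'): F=YYGG U=WGRR R=BRYR D=OOYB L=OGOW
After move 3 (R'): R=RRBY U=WWRW F=YGGR D=OYYG B=BBOB
After move 4 (U'): U=WWWR F=OGGR R=YGBY B=RROB L=BBOW
After move 5 (F): F=GORG U=WWWB R=WGRY D=BYYG L=BOOY
Query: B face = RROB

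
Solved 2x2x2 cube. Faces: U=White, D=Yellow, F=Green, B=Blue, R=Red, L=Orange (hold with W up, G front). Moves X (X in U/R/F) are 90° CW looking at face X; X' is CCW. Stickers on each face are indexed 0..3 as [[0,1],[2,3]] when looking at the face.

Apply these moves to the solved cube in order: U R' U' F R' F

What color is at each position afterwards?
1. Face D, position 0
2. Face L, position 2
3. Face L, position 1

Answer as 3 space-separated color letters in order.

After move 1 (U): U=WWWW F=RRGG R=BBRR B=OOBB L=GGOO
After move 2 (R'): R=BRBR U=WBWO F=RWGW D=YRYG B=YOYB
After move 3 (U'): U=BOWW F=GGGW R=RWBR B=BRYB L=YOOO
After move 4 (F): F=GGWG U=BOOO R=WWWR D=BRYG L=YYOR
After move 5 (R'): R=WRWW U=BYOB F=GOWO D=BGYG B=GRRB
After move 6 (F): F=WGOO U=BYRY R=ORBW D=WWYG L=YBOG
Query 1: D[0] = W
Query 2: L[2] = O
Query 3: L[1] = B

Answer: W O B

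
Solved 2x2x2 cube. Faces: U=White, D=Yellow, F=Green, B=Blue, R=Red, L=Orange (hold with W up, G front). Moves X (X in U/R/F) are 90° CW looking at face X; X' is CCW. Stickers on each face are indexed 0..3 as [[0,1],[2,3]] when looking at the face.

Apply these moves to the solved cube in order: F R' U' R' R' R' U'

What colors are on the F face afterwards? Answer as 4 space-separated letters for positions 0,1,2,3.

After move 1 (F): F=GGGG U=WWOO R=WRWR D=RRYY L=OYOY
After move 2 (R'): R=RRWW U=WBOB F=GWGO D=RGYG B=YBRB
After move 3 (U'): U=BBWO F=OYGO R=GWWW B=RRRB L=YBOY
After move 4 (R'): R=WWGW U=BRWR F=OBGO D=RYYO B=GRGB
After move 5 (R'): R=WWWG U=BGWG F=ORGR D=RBYO B=ORYB
After move 6 (R'): R=WGWW U=BYWO F=OGGG D=RRYR B=ORBB
After move 7 (U'): U=YOBW F=YBGG R=OGWW B=WGBB L=OROY
Query: F face = YBGG

Answer: Y B G G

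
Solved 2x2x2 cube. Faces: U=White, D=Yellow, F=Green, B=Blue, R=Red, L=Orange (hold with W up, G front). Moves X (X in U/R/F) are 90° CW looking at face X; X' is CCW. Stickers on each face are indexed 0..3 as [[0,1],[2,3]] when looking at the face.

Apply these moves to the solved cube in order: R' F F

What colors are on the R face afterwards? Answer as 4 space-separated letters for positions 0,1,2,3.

After move 1 (R'): R=RRRR U=WBWB F=GWGW D=YGYG B=YBYB
After move 2 (F): F=GGWW U=WBOO R=WRBR D=RRYG L=OYOG
After move 3 (F): F=WGWG U=WBGY R=OROR D=BWYG L=OROR
Query: R face = OROR

Answer: O R O R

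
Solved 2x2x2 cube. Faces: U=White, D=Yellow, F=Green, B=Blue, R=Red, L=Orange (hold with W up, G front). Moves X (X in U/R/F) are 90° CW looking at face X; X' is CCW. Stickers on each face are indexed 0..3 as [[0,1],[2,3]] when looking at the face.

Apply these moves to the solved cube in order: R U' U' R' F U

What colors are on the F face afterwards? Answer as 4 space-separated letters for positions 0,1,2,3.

Answer: G R W W

Derivation:
After move 1 (R): R=RRRR U=WGWG F=GYGY D=YBYB B=WBWB
After move 2 (U'): U=GGWW F=OOGY R=GYRR B=RRWB L=WBOO
After move 3 (U'): U=GWGW F=WBGY R=OORR B=GYWB L=RROO
After move 4 (R'): R=OROR U=GWGG F=WWGW D=YBYY B=BYBB
After move 5 (F): F=GWWW U=GWOR R=GRGR D=OOYY L=RYOB
After move 6 (U): U=OGRW F=GRWW R=BYGR B=RYBB L=GWOB
Query: F face = GRWW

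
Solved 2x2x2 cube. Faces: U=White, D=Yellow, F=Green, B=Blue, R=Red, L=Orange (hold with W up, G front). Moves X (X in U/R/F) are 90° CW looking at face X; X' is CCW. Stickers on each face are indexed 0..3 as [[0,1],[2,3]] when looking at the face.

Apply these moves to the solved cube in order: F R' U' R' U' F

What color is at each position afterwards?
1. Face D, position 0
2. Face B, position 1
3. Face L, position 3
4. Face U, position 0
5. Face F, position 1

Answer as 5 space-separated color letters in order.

After move 1 (F): F=GGGG U=WWOO R=WRWR D=RRYY L=OYOY
After move 2 (R'): R=RRWW U=WBOB F=GWGO D=RGYG B=YBRB
After move 3 (U'): U=BBWO F=OYGO R=GWWW B=RRRB L=YBOY
After move 4 (R'): R=WWGW U=BRWR F=OBGO D=RYYO B=GRGB
After move 5 (U'): U=RRBW F=YBGO R=OBGW B=WWGB L=GROY
After move 6 (F): F=GYOB U=RRYR R=BBWW D=GOYO L=GROY
Query 1: D[0] = G
Query 2: B[1] = W
Query 3: L[3] = Y
Query 4: U[0] = R
Query 5: F[1] = Y

Answer: G W Y R Y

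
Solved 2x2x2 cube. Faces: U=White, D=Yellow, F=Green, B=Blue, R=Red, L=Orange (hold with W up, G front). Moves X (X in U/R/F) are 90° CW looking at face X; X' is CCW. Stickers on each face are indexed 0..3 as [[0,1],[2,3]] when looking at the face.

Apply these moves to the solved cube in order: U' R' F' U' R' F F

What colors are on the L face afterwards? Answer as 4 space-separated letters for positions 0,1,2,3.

After move 1 (U'): U=WWWW F=OOGG R=GGRR B=RRBB L=BBOO
After move 2 (R'): R=GRGR U=WBWR F=OWGW D=YOYG B=YRYB
After move 3 (F'): F=WWOG U=WBGG R=ORYR D=BOYG L=BROW
After move 4 (U'): U=BGWG F=BROG R=WWYR B=ORYB L=YROW
After move 5 (R'): R=WRWY U=BYWO F=BGOG D=BRYG B=GROB
After move 6 (F): F=OBGG U=BYWR R=WROY D=WWYG L=YBOR
After move 7 (F): F=GOGB U=BYRB R=WRRY D=OWYG L=YWOW
Query: L face = YWOW

Answer: Y W O W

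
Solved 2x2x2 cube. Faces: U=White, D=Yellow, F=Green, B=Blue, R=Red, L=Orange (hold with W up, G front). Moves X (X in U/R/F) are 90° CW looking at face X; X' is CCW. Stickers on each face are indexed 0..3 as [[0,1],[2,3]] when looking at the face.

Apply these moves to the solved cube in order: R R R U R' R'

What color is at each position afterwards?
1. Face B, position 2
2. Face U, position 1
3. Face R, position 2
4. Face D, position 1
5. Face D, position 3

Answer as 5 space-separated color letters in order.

Answer: R G B W B

Derivation:
After move 1 (R): R=RRRR U=WGWG F=GYGY D=YBYB B=WBWB
After move 2 (R): R=RRRR U=WYWY F=GBGB D=YWYW B=GBGB
After move 3 (R): R=RRRR U=WBWB F=GWGW D=YGYG B=YBYB
After move 4 (U): U=WWBB F=RRGW R=YBRR B=OOYB L=GWOO
After move 5 (R'): R=BRYR U=WYBO F=RWGB D=YRYW B=GOGB
After move 6 (R'): R=RRBY U=WGBG F=RYGO D=YWYB B=WORB
Query 1: B[2] = R
Query 2: U[1] = G
Query 3: R[2] = B
Query 4: D[1] = W
Query 5: D[3] = B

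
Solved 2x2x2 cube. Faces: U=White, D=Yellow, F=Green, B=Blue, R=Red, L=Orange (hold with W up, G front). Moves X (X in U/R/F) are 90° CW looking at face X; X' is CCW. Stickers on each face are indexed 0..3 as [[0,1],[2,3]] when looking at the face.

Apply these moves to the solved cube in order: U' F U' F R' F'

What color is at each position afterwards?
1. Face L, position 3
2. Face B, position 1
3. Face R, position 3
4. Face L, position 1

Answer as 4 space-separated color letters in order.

After move 1 (U'): U=WWWW F=OOGG R=GGRR B=RRBB L=BBOO
After move 2 (F): F=GOGO U=WWOB R=WGWR D=RGYY L=BYOY
After move 3 (U'): U=WBWO F=BYGO R=GOWR B=WGBB L=RROY
After move 4 (F): F=GBOY U=WBYR R=WOOR D=WGYY L=RROG
After move 5 (R'): R=ORWO U=WBYW F=GBOR D=WBYY B=YGGB
After move 6 (F'): F=BRGO U=WBOW R=BRWO D=RGYY L=RWOY
Query 1: L[3] = Y
Query 2: B[1] = G
Query 3: R[3] = O
Query 4: L[1] = W

Answer: Y G O W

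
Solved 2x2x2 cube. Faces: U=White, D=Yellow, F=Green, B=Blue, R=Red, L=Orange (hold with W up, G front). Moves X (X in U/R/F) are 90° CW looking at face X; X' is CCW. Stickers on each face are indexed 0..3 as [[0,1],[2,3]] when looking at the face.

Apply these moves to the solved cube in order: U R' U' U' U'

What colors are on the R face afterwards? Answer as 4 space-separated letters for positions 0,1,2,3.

Answer: Y O B R

Derivation:
After move 1 (U): U=WWWW F=RRGG R=BBRR B=OOBB L=GGOO
After move 2 (R'): R=BRBR U=WBWO F=RWGW D=YRYG B=YOYB
After move 3 (U'): U=BOWW F=GGGW R=RWBR B=BRYB L=YOOO
After move 4 (U'): U=OWBW F=YOGW R=GGBR B=RWYB L=BROO
After move 5 (U'): U=WWOB F=BRGW R=YOBR B=GGYB L=RWOO
Query: R face = YOBR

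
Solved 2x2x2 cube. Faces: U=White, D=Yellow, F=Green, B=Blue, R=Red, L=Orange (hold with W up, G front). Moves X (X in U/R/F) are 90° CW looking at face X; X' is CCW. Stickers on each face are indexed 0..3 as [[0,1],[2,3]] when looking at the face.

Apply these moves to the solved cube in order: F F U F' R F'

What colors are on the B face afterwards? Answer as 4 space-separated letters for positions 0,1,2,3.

Answer: O R W B

Derivation:
After move 1 (F): F=GGGG U=WWOO R=WRWR D=RRYY L=OYOY
After move 2 (F): F=GGGG U=WWYY R=OROR D=WWYY L=OROR
After move 3 (U): U=YWYW F=ORGG R=BBOR B=ORBB L=GGOR
After move 4 (F'): F=RGOG U=YWBO R=WBWR D=GRYY L=GWOY
After move 5 (R): R=WWRB U=YGBG F=RROY D=GBYO B=ORWB
After move 6 (F'): F=RYRO U=YGWR R=BWGB D=WYYO L=GGOB
Query: B face = ORWB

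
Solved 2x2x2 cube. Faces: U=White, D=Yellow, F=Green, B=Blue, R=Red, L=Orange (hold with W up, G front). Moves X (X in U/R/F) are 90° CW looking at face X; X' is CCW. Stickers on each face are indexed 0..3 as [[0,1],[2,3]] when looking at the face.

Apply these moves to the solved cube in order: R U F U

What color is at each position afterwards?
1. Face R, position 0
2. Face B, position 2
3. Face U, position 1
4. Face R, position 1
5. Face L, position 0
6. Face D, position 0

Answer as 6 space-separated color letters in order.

After move 1 (R): R=RRRR U=WGWG F=GYGY D=YBYB B=WBWB
After move 2 (U): U=WWGG F=RRGY R=WBRR B=OOWB L=GYOO
After move 3 (F): F=GRYR U=WWOY R=GBGR D=RWYB L=GYOB
After move 4 (U): U=OWYW F=GBYR R=OOGR B=GYWB L=GROB
Query 1: R[0] = O
Query 2: B[2] = W
Query 3: U[1] = W
Query 4: R[1] = O
Query 5: L[0] = G
Query 6: D[0] = R

Answer: O W W O G R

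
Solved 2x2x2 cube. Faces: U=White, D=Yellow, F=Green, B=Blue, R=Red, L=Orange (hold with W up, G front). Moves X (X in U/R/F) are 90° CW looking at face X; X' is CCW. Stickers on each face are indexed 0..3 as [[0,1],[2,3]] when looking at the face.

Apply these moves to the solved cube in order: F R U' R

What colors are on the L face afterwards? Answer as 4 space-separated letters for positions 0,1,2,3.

After move 1 (F): F=GGGG U=WWOO R=WRWR D=RRYY L=OYOY
After move 2 (R): R=WWRR U=WGOG F=GRGY D=RBYB B=OBWB
After move 3 (U'): U=GGWO F=OYGY R=GRRR B=WWWB L=OBOY
After move 4 (R): R=RGRR U=GYWY F=OBGB D=RWYW B=OWGB
Query: L face = OBOY

Answer: O B O Y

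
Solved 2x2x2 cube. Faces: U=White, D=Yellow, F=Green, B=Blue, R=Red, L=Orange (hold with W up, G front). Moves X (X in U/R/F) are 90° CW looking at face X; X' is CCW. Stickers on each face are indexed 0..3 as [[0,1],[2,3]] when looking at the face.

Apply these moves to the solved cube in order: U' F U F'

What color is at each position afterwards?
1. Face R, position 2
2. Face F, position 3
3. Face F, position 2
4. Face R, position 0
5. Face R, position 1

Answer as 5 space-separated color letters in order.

Answer: R G W G R

Derivation:
After move 1 (U'): U=WWWW F=OOGG R=GGRR B=RRBB L=BBOO
After move 2 (F): F=GOGO U=WWOB R=WGWR D=RGYY L=BYOY
After move 3 (U): U=OWBW F=WGGO R=RRWR B=BYBB L=GOOY
After move 4 (F'): F=GOWG U=OWRW R=GRRR D=OYYY L=GWOB
Query 1: R[2] = R
Query 2: F[3] = G
Query 3: F[2] = W
Query 4: R[0] = G
Query 5: R[1] = R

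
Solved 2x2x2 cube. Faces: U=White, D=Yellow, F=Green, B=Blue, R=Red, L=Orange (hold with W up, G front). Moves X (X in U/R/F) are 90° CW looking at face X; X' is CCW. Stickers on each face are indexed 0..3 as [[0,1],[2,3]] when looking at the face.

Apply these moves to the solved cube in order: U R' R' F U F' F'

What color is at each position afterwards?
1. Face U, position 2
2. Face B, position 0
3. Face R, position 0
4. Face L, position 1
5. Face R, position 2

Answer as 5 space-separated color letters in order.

Answer: R G W Y R

Derivation:
After move 1 (U): U=WWWW F=RRGG R=BBRR B=OOBB L=GGOO
After move 2 (R'): R=BRBR U=WBWO F=RWGW D=YRYG B=YOYB
After move 3 (R'): R=RRBB U=WYWY F=RBGO D=YWYW B=GORB
After move 4 (F): F=GROB U=WYOG R=WRYB D=BRYW L=GYOW
After move 5 (U): U=OWGY F=WROB R=GOYB B=GYRB L=GROW
After move 6 (F'): F=RBWO U=OWGY R=ROBB D=RWYW L=GYOG
After move 7 (F'): F=BORW U=OWRB R=WORB D=YGYW L=GYOG
Query 1: U[2] = R
Query 2: B[0] = G
Query 3: R[0] = W
Query 4: L[1] = Y
Query 5: R[2] = R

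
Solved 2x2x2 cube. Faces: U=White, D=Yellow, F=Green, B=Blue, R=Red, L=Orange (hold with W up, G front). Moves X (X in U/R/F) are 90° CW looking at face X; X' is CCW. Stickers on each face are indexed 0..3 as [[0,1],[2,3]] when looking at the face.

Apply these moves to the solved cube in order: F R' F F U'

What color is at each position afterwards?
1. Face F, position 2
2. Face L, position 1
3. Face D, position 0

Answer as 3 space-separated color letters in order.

After move 1 (F): F=GGGG U=WWOO R=WRWR D=RRYY L=OYOY
After move 2 (R'): R=RRWW U=WBOB F=GWGO D=RGYG B=YBRB
After move 3 (F): F=GGOW U=WBYY R=ORBW D=WRYG L=OROG
After move 4 (F): F=OGWG U=WBGR R=YRYW D=BOYG L=OWOR
After move 5 (U'): U=BRWG F=OWWG R=OGYW B=YRRB L=YBOR
Query 1: F[2] = W
Query 2: L[1] = B
Query 3: D[0] = B

Answer: W B B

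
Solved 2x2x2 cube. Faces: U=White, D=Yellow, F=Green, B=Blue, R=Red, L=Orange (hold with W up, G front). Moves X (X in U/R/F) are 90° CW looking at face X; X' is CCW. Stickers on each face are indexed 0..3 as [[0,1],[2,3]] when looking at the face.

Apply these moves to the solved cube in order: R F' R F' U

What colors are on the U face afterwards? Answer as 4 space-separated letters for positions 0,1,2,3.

Answer: Y W R Y

Derivation:
After move 1 (R): R=RRRR U=WGWG F=GYGY D=YBYB B=WBWB
After move 2 (F'): F=YYGG U=WGRR R=BRYR D=OOYB L=OGOW
After move 3 (R): R=YBRR U=WYRG F=YOGB D=OWYW B=RBGB
After move 4 (F'): F=OBYG U=WYYR R=WBOR D=GWYW L=OGOR
After move 5 (U): U=YWRY F=WBYG R=RBOR B=OGGB L=OBOR
Query: U face = YWRY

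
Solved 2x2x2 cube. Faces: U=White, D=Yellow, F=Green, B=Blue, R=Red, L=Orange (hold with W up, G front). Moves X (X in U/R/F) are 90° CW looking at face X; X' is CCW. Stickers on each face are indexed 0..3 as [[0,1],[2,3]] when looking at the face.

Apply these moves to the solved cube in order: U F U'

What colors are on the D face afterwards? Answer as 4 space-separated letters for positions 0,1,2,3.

Answer: R B Y Y

Derivation:
After move 1 (U): U=WWWW F=RRGG R=BBRR B=OOBB L=GGOO
After move 2 (F): F=GRGR U=WWOG R=WBWR D=RBYY L=GYOY
After move 3 (U'): U=WGWO F=GYGR R=GRWR B=WBBB L=OOOY
Query: D face = RBYY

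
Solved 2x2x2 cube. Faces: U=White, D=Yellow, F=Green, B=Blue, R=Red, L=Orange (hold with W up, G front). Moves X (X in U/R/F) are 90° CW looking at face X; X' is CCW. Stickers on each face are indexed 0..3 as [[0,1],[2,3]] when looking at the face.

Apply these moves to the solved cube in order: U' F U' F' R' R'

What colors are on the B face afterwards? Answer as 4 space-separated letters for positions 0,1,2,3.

Answer: G G O B

Derivation:
After move 1 (U'): U=WWWW F=OOGG R=GGRR B=RRBB L=BBOO
After move 2 (F): F=GOGO U=WWOB R=WGWR D=RGYY L=BYOY
After move 3 (U'): U=WBWO F=BYGO R=GOWR B=WGBB L=RROY
After move 4 (F'): F=YOBG U=WBGW R=GORR D=RYYY L=ROOW
After move 5 (R'): R=ORGR U=WBGW F=YBBW D=ROYG B=YGYB
After move 6 (R'): R=RROG U=WYGY F=YBBW D=RBYW B=GGOB
Query: B face = GGOB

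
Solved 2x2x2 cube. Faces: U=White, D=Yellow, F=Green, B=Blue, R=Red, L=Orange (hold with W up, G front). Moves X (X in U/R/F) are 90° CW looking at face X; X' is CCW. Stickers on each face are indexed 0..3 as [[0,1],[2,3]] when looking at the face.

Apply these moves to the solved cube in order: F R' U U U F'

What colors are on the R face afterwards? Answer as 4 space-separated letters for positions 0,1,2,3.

After move 1 (F): F=GGGG U=WWOO R=WRWR D=RRYY L=OYOY
After move 2 (R'): R=RRWW U=WBOB F=GWGO D=RGYG B=YBRB
After move 3 (U): U=OWBB F=RRGO R=YBWW B=OYRB L=GWOY
After move 4 (U): U=BOBW F=YBGO R=OYWW B=GWRB L=RROY
After move 5 (U): U=BBWO F=OYGO R=GWWW B=RRRB L=YBOY
After move 6 (F'): F=YOOG U=BBGW R=GWRW D=BYYG L=YOOW
Query: R face = GWRW

Answer: G W R W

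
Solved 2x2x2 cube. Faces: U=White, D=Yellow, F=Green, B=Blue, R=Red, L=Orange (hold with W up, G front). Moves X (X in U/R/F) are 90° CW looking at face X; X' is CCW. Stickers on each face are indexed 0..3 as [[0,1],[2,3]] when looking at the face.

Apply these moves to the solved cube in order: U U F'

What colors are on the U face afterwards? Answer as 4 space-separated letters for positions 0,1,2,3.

Answer: W W O R

Derivation:
After move 1 (U): U=WWWW F=RRGG R=BBRR B=OOBB L=GGOO
After move 2 (U): U=WWWW F=BBGG R=OORR B=GGBB L=RROO
After move 3 (F'): F=BGBG U=WWOR R=YOYR D=ROYY L=RWOW
Query: U face = WWOR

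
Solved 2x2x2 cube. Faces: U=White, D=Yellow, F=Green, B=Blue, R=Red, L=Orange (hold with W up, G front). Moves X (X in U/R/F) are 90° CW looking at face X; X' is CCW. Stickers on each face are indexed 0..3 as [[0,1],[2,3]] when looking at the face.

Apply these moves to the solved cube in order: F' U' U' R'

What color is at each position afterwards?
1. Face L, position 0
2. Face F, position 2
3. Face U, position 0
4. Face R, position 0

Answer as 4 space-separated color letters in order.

After move 1 (F'): F=GGGG U=WWRR R=YRYR D=OOYY L=OWOW
After move 2 (U'): U=WRWR F=OWGG R=GGYR B=YRBB L=BBOW
After move 3 (U'): U=RRWW F=BBGG R=OWYR B=GGBB L=YROW
After move 4 (R'): R=WROY U=RBWG F=BRGW D=OBYG B=YGOB
Query 1: L[0] = Y
Query 2: F[2] = G
Query 3: U[0] = R
Query 4: R[0] = W

Answer: Y G R W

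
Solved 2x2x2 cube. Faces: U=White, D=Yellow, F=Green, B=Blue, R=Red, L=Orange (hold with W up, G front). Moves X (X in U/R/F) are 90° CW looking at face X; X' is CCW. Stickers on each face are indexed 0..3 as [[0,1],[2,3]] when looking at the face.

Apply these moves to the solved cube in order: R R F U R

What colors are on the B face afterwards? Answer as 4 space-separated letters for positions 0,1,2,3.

Answer: Y Y W B

Derivation:
After move 1 (R): R=RRRR U=WGWG F=GYGY D=YBYB B=WBWB
After move 2 (R): R=RRRR U=WYWY F=GBGB D=YWYW B=GBGB
After move 3 (F): F=GGBB U=WYOO R=WRYR D=RRYW L=OYOW
After move 4 (U): U=OWOY F=WRBB R=GBYR B=OYGB L=GGOW
After move 5 (R): R=YGRB U=OROB F=WRBW D=RGYO B=YYWB
Query: B face = YYWB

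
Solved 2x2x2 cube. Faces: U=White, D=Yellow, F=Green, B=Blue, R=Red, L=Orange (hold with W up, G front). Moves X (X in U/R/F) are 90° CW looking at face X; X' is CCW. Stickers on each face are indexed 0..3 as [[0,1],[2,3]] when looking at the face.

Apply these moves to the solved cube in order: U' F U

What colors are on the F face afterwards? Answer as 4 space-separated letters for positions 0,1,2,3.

After move 1 (U'): U=WWWW F=OOGG R=GGRR B=RRBB L=BBOO
After move 2 (F): F=GOGO U=WWOB R=WGWR D=RGYY L=BYOY
After move 3 (U): U=OWBW F=WGGO R=RRWR B=BYBB L=GOOY
Query: F face = WGGO

Answer: W G G O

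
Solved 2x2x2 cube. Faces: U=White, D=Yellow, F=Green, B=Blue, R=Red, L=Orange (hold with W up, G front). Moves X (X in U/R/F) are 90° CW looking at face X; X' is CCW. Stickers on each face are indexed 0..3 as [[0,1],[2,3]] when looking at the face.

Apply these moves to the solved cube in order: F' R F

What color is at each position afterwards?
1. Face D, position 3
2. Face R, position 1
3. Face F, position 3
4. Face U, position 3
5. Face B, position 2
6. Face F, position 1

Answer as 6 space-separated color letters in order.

After move 1 (F'): F=GGGG U=WWRR R=YRYR D=OOYY L=OWOW
After move 2 (R): R=YYRR U=WGRG F=GOGY D=OBYB B=RBWB
After move 3 (F): F=GGYO U=WGWW R=RYGR D=RYYB L=OOOB
Query 1: D[3] = B
Query 2: R[1] = Y
Query 3: F[3] = O
Query 4: U[3] = W
Query 5: B[2] = W
Query 6: F[1] = G

Answer: B Y O W W G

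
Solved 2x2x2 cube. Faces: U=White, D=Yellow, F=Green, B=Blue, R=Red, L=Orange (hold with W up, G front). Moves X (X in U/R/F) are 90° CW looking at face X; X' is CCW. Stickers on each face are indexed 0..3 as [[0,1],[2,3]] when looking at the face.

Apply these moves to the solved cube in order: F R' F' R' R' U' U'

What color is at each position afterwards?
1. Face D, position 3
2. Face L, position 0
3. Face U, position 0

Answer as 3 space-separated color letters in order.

Answer: W W G

Derivation:
After move 1 (F): F=GGGG U=WWOO R=WRWR D=RRYY L=OYOY
After move 2 (R'): R=RRWW U=WBOB F=GWGO D=RGYG B=YBRB
After move 3 (F'): F=WOGG U=WBRW R=GRRW D=YYYG L=OBOO
After move 4 (R'): R=RWGR U=WRRY F=WBGW D=YOYG B=GBYB
After move 5 (R'): R=WRRG U=WYRG F=WRGY D=YBYW B=GBOB
After move 6 (U'): U=YGWR F=OBGY R=WRRG B=WROB L=GBOO
After move 7 (U'): U=GRYW F=GBGY R=OBRG B=WROB L=WROO
Query 1: D[3] = W
Query 2: L[0] = W
Query 3: U[0] = G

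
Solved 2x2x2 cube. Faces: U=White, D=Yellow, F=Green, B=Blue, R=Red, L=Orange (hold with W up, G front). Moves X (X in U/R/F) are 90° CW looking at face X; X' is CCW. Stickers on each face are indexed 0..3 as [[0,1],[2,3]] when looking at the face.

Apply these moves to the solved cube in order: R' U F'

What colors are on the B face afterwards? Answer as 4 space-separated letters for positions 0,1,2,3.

Answer: O O Y B

Derivation:
After move 1 (R'): R=RRRR U=WBWB F=GWGW D=YGYG B=YBYB
After move 2 (U): U=WWBB F=RRGW R=YBRR B=OOYB L=GWOO
After move 3 (F'): F=RWRG U=WWYR R=GBYR D=WOYG L=GBOB
Query: B face = OOYB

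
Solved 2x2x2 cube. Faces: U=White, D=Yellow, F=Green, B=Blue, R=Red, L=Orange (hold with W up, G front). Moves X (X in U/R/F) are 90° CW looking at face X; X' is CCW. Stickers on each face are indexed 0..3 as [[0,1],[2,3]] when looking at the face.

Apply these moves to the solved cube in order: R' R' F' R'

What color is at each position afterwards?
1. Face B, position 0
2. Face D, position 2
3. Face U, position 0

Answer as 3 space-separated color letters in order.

After move 1 (R'): R=RRRR U=WBWB F=GWGW D=YGYG B=YBYB
After move 2 (R'): R=RRRR U=WYWY F=GBGB D=YWYW B=GBGB
After move 3 (F'): F=BBGG U=WYRR R=WRYR D=OOYW L=OYOW
After move 4 (R'): R=RRWY U=WGRG F=BYGR D=OBYG B=WBOB
Query 1: B[0] = W
Query 2: D[2] = Y
Query 3: U[0] = W

Answer: W Y W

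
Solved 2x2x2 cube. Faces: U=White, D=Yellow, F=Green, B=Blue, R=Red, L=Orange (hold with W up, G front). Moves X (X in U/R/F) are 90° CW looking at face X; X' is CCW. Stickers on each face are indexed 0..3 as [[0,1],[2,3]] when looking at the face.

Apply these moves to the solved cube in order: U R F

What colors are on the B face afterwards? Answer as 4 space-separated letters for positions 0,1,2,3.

Answer: W O W B

Derivation:
After move 1 (U): U=WWWW F=RRGG R=BBRR B=OOBB L=GGOO
After move 2 (R): R=RBRB U=WRWG F=RYGY D=YBYO B=WOWB
After move 3 (F): F=GRYY U=WROG R=WBGB D=RRYO L=GYOB
Query: B face = WOWB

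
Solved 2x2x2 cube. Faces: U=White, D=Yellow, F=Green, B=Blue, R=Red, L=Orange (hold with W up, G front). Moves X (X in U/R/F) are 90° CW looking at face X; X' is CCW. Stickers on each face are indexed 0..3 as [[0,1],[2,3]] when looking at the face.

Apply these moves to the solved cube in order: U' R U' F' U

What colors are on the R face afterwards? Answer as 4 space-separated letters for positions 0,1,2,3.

After move 1 (U'): U=WWWW F=OOGG R=GGRR B=RRBB L=BBOO
After move 2 (R): R=RGRG U=WOWG F=OYGY D=YBYR B=WRWB
After move 3 (U'): U=OGWW F=BBGY R=OYRG B=RGWB L=WROO
After move 4 (F'): F=BYBG U=OGOR R=BYYG D=ROYR L=WWOW
After move 5 (U): U=OORG F=BYBG R=RGYG B=WWWB L=BYOW
Query: R face = RGYG

Answer: R G Y G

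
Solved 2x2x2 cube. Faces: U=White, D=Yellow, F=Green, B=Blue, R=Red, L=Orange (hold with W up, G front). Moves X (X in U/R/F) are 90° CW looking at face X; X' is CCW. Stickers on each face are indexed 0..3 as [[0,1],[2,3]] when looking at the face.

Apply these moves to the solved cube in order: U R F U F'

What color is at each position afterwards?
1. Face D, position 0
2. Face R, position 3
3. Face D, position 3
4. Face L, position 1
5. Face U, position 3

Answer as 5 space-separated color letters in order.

After move 1 (U): U=WWWW F=RRGG R=BBRR B=OOBB L=GGOO
After move 2 (R): R=RBRB U=WRWG F=RYGY D=YBYO B=WOWB
After move 3 (F): F=GRYY U=WROG R=WBGB D=RRYO L=GYOB
After move 4 (U): U=OWGR F=WBYY R=WOGB B=GYWB L=GROB
After move 5 (F'): F=BYWY U=OWWG R=RORB D=RBYO L=GROG
Query 1: D[0] = R
Query 2: R[3] = B
Query 3: D[3] = O
Query 4: L[1] = R
Query 5: U[3] = G

Answer: R B O R G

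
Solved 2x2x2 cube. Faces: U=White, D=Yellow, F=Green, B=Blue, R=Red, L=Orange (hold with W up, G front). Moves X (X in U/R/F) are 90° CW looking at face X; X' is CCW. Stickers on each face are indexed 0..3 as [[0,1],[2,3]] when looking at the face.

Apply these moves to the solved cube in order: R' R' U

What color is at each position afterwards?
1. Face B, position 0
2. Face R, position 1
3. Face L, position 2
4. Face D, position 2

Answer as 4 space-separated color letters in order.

Answer: O B O Y

Derivation:
After move 1 (R'): R=RRRR U=WBWB F=GWGW D=YGYG B=YBYB
After move 2 (R'): R=RRRR U=WYWY F=GBGB D=YWYW B=GBGB
After move 3 (U): U=WWYY F=RRGB R=GBRR B=OOGB L=GBOO
Query 1: B[0] = O
Query 2: R[1] = B
Query 3: L[2] = O
Query 4: D[2] = Y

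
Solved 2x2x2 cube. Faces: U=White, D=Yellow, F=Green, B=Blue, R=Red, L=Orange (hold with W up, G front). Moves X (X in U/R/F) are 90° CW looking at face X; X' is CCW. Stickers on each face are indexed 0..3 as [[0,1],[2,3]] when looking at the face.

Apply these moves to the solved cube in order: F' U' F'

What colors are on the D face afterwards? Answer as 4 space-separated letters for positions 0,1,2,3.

After move 1 (F'): F=GGGG U=WWRR R=YRYR D=OOYY L=OWOW
After move 2 (U'): U=WRWR F=OWGG R=GGYR B=YRBB L=BBOW
After move 3 (F'): F=WGOG U=WRGY R=OGOR D=BWYY L=BROW
Query: D face = BWYY

Answer: B W Y Y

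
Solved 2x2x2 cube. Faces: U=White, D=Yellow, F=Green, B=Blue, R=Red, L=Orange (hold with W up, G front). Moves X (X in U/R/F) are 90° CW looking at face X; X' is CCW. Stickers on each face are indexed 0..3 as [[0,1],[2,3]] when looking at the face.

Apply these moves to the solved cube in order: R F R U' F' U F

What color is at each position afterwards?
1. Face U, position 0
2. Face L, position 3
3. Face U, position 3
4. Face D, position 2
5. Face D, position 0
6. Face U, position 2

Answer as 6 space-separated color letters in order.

After move 1 (R): R=RRRR U=WGWG F=GYGY D=YBYB B=WBWB
After move 2 (F): F=GGYY U=WGOO R=WRGR D=RRYB L=OYOB
After move 3 (R): R=GWRR U=WGOY F=GRYB D=RWYW B=OBGB
After move 4 (U'): U=GYWO F=OYYB R=GRRR B=GWGB L=OBOB
After move 5 (F'): F=YBOY U=GYGR R=WRRR D=BBYW L=OOOW
After move 6 (U): U=GGRY F=WROY R=GWRR B=OOGB L=YBOW
After move 7 (F): F=OWYR U=GGWB R=RWYR D=RGYW L=YBOB
Query 1: U[0] = G
Query 2: L[3] = B
Query 3: U[3] = B
Query 4: D[2] = Y
Query 5: D[0] = R
Query 6: U[2] = W

Answer: G B B Y R W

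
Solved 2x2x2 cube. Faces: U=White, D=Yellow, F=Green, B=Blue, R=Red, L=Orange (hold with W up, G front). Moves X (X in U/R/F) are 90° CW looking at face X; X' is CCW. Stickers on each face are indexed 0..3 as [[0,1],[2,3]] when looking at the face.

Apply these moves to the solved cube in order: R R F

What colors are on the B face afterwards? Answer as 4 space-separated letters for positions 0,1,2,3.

After move 1 (R): R=RRRR U=WGWG F=GYGY D=YBYB B=WBWB
After move 2 (R): R=RRRR U=WYWY F=GBGB D=YWYW B=GBGB
After move 3 (F): F=GGBB U=WYOO R=WRYR D=RRYW L=OYOW
Query: B face = GBGB

Answer: G B G B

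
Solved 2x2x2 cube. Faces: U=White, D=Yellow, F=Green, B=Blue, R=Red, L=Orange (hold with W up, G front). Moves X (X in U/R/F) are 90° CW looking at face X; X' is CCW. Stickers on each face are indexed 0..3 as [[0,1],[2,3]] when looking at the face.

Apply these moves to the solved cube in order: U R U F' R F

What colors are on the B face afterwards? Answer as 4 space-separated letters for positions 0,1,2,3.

Answer: R G W B

Derivation:
After move 1 (U): U=WWWW F=RRGG R=BBRR B=OOBB L=GGOO
After move 2 (R): R=RBRB U=WRWG F=RYGY D=YBYO B=WOWB
After move 3 (U): U=WWGR F=RBGY R=WORB B=GGWB L=RYOO
After move 4 (F'): F=BYRG U=WWWR R=BOYB D=YOYO L=RROG
After move 5 (R): R=YBBO U=WYWG F=BORO D=YWYG B=RGWB
After move 6 (F): F=RBOO U=WYGR R=WBGO D=BYYG L=RYOW
Query: B face = RGWB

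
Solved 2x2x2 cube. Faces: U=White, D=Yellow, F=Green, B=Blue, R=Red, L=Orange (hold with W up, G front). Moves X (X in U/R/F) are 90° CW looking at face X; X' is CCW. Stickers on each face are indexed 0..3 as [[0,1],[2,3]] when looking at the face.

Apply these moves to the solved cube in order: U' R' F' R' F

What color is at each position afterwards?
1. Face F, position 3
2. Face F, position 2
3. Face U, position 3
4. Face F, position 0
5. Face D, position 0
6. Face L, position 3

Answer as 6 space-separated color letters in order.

Answer: B G R O O W

Derivation:
After move 1 (U'): U=WWWW F=OOGG R=GGRR B=RRBB L=BBOO
After move 2 (R'): R=GRGR U=WBWR F=OWGW D=YOYG B=YRYB
After move 3 (F'): F=WWOG U=WBGG R=ORYR D=BOYG L=BROW
After move 4 (R'): R=RROY U=WYGY F=WBOG D=BWYG B=GROB
After move 5 (F): F=OWGB U=WYWR R=GRYY D=ORYG L=BBOW
Query 1: F[3] = B
Query 2: F[2] = G
Query 3: U[3] = R
Query 4: F[0] = O
Query 5: D[0] = O
Query 6: L[3] = W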